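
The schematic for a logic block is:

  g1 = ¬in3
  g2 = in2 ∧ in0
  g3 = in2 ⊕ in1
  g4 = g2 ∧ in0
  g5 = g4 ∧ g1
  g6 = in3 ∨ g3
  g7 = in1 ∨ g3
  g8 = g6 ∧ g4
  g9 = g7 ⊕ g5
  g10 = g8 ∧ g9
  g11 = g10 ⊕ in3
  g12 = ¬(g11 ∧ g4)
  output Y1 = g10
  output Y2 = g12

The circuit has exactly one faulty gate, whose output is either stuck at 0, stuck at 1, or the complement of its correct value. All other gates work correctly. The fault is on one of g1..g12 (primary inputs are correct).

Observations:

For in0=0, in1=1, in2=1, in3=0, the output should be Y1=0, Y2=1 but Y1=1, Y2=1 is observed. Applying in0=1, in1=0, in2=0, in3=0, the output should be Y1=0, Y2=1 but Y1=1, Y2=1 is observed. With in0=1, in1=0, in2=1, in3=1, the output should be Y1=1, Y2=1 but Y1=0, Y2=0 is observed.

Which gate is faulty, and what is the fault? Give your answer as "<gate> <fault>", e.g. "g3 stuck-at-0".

Fault-free values for test 1 (in0=0, in1=1, in2=1, in3=0): g1=1, g2=0, g3=0, g4=0, g5=0, g6=0, g7=1, g8=0, g9=1, g10=0, g11=0, g12=1, giving Y1=0, Y2=1. Observed Y1=1, Y2=1.
Test 1: faults giving observed Y1=1, Y2=1 are {g8 stuck-at-1, g8 inverted output, g10 stuck-at-1, g10 inverted output}.
Test 2 (in0=1, in1=0, in2=0, in3=0): fault-free g1=1, g2=0, g3=0, g4=0, g5=0, g6=0, g7=0, g8=0, g9=0, g10=0, g11=0, g12=1 → Y1=0, Y2=1; observed Y1=1, Y2=1. Eliminates g8 stuck-at-1, g8 inverted output.
Test 3 (in0=1, in1=0, in2=1, in3=1): fault-free g1=0, g2=1, g3=1, g4=1, g5=0, g6=1, g7=1, g8=1, g9=1, g10=1, g11=0, g12=1 → Y1=1, Y2=1; observed Y1=0, Y2=0. Eliminates g10 stuck-at-1.
Only g10 inverted output is consistent with every test.

g10 inverted output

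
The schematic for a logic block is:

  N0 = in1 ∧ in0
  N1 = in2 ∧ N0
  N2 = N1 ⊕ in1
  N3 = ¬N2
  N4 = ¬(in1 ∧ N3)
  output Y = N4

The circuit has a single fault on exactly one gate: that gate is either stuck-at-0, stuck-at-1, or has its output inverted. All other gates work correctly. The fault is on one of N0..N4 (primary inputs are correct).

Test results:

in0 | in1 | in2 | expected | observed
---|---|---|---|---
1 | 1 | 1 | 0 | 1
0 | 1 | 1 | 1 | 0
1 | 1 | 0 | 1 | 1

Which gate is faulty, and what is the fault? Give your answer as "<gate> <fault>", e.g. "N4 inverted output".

Fault-free values for test 1 (in0=1, in1=1, in2=1): N0=1, N1=1, N2=0, N3=1, N4=0, giving Y=0. Observed 1.
Test 1: faults giving observed 1 are {N0 stuck-at-0, N0 inverted output, N1 stuck-at-0, N1 inverted output, N2 stuck-at-1, N2 inverted output, N3 stuck-at-0, N3 inverted output, N4 stuck-at-1, N4 inverted output}.
Test 2 (in0=0, in1=1, in2=1): fault-free N0=0, N1=0, N2=1, N3=0, N4=1 → 1; observed 0. Eliminates N0 stuck-at-0, N1 stuck-at-0, N2 stuck-at-1, N3 stuck-at-0, N4 stuck-at-1.
Test 3 (in0=1, in1=1, in2=0): fault-free N0=1, N1=0, N2=1, N3=0, N4=1 → 1; observed 1. Eliminates N1 inverted output, N2 inverted output, N3 inverted output, N4 inverted output.
Only N0 inverted output is consistent with every test.

N0 inverted output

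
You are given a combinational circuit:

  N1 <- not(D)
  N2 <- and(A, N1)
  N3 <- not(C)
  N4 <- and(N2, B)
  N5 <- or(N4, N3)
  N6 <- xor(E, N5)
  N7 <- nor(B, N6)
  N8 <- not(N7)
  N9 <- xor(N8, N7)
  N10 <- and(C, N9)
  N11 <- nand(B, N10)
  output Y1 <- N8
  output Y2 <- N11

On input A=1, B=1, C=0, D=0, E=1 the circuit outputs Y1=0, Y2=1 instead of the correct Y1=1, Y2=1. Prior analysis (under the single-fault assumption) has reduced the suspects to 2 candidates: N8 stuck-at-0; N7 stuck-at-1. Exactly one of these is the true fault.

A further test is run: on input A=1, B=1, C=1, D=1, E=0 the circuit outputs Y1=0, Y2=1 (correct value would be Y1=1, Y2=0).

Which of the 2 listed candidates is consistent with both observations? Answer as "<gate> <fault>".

Evaluate each candidate on input A=1, B=1, C=1, D=1, E=0:
  N8 stuck-at-0: N1=0, N2=0, N3=0, N4=0, N5=0, N6=0, N7=0, N8=0 [stuck-at-0], N9=0, N10=0, N11=1 → Y1=0, Y2=1 — matches
  N7 stuck-at-1: N1=0, N2=0, N3=0, N4=0, N5=0, N6=0, N7=1 [stuck-at-1], N8=0, N9=1, N10=1, N11=0 → Y1=0, Y2=0 — eliminated
Only N8 stuck-at-0 reproduces the observed Y1=0, Y2=1.

N8 stuck-at-0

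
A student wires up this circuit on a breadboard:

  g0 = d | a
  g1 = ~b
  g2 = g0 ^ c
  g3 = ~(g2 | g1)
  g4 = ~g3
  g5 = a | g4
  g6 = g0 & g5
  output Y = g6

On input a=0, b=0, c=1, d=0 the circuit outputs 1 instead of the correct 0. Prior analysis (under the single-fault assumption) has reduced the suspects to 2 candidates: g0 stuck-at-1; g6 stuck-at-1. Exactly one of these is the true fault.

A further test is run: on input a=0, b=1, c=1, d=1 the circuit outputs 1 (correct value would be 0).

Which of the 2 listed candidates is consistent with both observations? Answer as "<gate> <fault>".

g6 stuck-at-1

Evaluate each candidate on input a=0, b=1, c=1, d=1:
  g0 stuck-at-1: g0=1 [stuck-at-1], g1=0, g2=0, g3=1, g4=0, g5=0, g6=0 → 0 — eliminated
  g6 stuck-at-1: g0=1, g1=0, g2=0, g3=1, g4=0, g5=0, g6=1 [stuck-at-1] → 1 — matches
Only g6 stuck-at-1 reproduces the observed 1.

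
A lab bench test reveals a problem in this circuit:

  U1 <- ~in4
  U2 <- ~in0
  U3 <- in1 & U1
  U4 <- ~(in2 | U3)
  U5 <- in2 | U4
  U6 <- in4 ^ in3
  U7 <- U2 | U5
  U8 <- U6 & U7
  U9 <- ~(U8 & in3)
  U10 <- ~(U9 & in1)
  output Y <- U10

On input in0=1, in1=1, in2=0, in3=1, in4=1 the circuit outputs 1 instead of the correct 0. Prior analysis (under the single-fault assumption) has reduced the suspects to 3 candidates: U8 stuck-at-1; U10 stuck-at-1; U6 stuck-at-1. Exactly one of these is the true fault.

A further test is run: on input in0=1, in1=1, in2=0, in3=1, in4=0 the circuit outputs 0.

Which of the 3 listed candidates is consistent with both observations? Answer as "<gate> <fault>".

Evaluate each candidate on input in0=1, in1=1, in2=0, in3=1, in4=0:
  U8 stuck-at-1: U1=1, U2=0, U3=1, U4=0, U5=0, U6=1, U7=0, U8=1 [stuck-at-1], U9=0, U10=1 → 1 — eliminated
  U10 stuck-at-1: U1=1, U2=0, U3=1, U4=0, U5=0, U6=1, U7=0, U8=0, U9=1, U10=1 [stuck-at-1] → 1 — eliminated
  U6 stuck-at-1: U1=1, U2=0, U3=1, U4=0, U5=0, U6=1 [stuck-at-1], U7=0, U8=0, U9=1, U10=0 → 0 — matches
Only U6 stuck-at-1 reproduces the observed 0.

U6 stuck-at-1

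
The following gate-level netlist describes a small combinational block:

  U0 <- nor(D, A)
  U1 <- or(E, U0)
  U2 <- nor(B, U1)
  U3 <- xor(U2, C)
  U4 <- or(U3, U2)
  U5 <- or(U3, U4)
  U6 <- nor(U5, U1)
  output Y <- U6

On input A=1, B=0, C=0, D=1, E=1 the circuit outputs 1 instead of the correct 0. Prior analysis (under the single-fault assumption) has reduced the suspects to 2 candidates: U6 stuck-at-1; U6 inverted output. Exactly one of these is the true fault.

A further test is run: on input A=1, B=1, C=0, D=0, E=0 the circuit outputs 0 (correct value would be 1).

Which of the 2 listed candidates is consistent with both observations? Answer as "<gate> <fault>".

Evaluate each candidate on input A=1, B=1, C=0, D=0, E=0:
  U6 stuck-at-1: U0=0, U1=0, U2=0, U3=0, U4=0, U5=0, U6=1 [stuck-at-1] → 1 — eliminated
  U6 inverted output: U0=0, U1=0, U2=0, U3=0, U4=0, U5=0, U6=0 [inverted output] → 0 — matches
Only U6 inverted output reproduces the observed 0.

U6 inverted output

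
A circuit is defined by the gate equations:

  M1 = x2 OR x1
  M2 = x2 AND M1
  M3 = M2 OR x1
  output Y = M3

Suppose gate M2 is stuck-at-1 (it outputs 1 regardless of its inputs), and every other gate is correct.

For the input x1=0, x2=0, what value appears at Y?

1

Propagate with M2 forced: M1=0, M2=1 [stuck-at-1], M3=1.
So Y = 1. (Without the fault it would be 0.)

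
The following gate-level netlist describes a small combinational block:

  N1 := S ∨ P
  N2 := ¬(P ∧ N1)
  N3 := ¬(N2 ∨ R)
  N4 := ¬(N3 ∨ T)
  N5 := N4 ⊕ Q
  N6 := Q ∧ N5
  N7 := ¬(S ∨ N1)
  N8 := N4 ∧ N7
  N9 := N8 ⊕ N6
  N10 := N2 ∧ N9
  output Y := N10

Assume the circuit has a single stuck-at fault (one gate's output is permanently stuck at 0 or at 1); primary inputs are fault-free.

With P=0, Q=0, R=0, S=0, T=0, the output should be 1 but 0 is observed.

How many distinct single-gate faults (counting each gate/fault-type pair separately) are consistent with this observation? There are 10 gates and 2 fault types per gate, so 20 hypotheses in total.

9

Fault-free: N1=0, N2=1, N3=0, N4=1, N5=1, N6=0, N7=1, N8=1, N9=1, N10=1 → 1. Observed 0.
  N1: stuck-at-1 ✓; others ✗
  N2: stuck-at-0 ✓; others ✗
  N3: stuck-at-1 ✓; others ✗
  N4: stuck-at-0 ✓; others ✗
  N5: none of the 2 fault types match ✗
  N6: stuck-at-1 ✓; others ✗
  N7: stuck-at-0 ✓; others ✗
  N8: stuck-at-0 ✓; others ✗
  N9: stuck-at-0 ✓; others ✗
  N10: stuck-at-0 ✓; others ✗
Consistent faults: {N1 stuck-at-1, N2 stuck-at-0, N3 stuck-at-1, N4 stuck-at-0, N6 stuck-at-1, N7 stuck-at-0, N8 stuck-at-0, N9 stuck-at-0, N10 stuck-at-0} — 9 in all.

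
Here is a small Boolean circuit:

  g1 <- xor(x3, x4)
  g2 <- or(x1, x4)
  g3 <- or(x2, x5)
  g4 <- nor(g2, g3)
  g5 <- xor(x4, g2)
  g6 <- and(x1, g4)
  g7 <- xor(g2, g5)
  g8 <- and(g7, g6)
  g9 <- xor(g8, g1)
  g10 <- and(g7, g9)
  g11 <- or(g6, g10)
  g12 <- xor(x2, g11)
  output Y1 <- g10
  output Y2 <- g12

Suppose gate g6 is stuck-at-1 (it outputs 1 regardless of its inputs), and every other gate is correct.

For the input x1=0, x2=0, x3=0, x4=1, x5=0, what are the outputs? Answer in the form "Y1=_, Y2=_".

Propagate with g6 forced: g1=1, g2=1, g3=0, g4=0, g5=0, g6=1 [stuck-at-1], g7=1, g8=1, g9=0, g10=0, g11=1, g12=1.
So the outputs are Y1=0, Y2=1. (Without the fault they would be Y1=1, Y2=1.)

Y1=0, Y2=1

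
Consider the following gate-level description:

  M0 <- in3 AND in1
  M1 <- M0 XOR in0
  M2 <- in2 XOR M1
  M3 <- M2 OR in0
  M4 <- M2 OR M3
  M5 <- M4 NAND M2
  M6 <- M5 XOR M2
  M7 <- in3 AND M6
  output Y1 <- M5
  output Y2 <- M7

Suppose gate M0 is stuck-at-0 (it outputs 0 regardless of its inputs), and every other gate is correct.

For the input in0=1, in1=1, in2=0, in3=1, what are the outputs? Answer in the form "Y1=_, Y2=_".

Y1=0, Y2=1

Propagate with M0 forced: M0=0 [stuck-at-0], M1=1, M2=1, M3=1, M4=1, M5=0, M6=1, M7=1.
So the outputs are Y1=0, Y2=1. (Without the fault they would be Y1=1, Y2=1.)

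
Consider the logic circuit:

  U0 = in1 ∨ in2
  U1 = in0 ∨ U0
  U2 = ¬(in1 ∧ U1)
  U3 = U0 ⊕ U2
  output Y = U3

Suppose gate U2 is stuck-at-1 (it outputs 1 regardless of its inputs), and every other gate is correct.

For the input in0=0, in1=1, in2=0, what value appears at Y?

Propagate with U2 forced: U0=1, U1=1, U2=1 [stuck-at-1], U3=0.
So Y = 0. (Without the fault it would be 1.)

0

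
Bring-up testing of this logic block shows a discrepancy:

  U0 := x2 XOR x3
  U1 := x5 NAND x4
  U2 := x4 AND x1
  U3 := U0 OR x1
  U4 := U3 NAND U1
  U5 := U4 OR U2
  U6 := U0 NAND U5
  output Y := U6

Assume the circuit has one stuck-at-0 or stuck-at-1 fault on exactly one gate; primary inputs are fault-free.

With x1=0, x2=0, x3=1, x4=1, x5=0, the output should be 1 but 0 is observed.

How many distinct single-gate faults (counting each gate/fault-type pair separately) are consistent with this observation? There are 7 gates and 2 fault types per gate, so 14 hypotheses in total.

Fault-free: U0=1, U1=1, U2=0, U3=1, U4=0, U5=0, U6=1 → 1. Observed 0.
  U0 stuck-at-0: output 1 ✗
  U0 stuck-at-1: output 1 ✗
  U1 stuck-at-0: output 0 ✓
  U1 stuck-at-1: output 1 ✗
  U2 stuck-at-0: output 1 ✗
  U2 stuck-at-1: output 0 ✓
  U3 stuck-at-0: output 0 ✓
  U3 stuck-at-1: output 1 ✗
  U4 stuck-at-0: output 1 ✗
  U4 stuck-at-1: output 0 ✓
  U5 stuck-at-0: output 1 ✗
  U5 stuck-at-1: output 0 ✓
  U6 stuck-at-0: output 0 ✓
  U6 stuck-at-1: output 1 ✗
Consistent faults: {U1 stuck-at-0, U2 stuck-at-1, U3 stuck-at-0, U4 stuck-at-1, U5 stuck-at-1, U6 stuck-at-0} — 6 in all.

6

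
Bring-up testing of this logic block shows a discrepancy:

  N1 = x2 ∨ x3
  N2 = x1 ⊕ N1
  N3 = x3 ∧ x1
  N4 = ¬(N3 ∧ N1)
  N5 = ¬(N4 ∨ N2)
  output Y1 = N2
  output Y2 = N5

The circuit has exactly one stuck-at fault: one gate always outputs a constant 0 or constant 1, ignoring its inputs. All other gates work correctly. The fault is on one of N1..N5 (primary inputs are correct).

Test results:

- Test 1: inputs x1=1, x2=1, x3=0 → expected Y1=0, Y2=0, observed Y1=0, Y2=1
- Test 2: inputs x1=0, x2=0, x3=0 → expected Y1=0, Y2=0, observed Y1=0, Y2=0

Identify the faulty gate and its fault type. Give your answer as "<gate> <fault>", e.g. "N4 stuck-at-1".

N3 stuck-at-1

Fault-free values for test 1 (x1=1, x2=1, x3=0): N1=1, N2=0, N3=0, N4=1, N5=0, giving Y1=0, Y2=0. Observed Y1=0, Y2=1.
Test 1: faults giving observed Y1=0, Y2=1 are {N3 stuck-at-1, N4 stuck-at-0, N5 stuck-at-1}.
Test 2 (x1=0, x2=0, x3=0): fault-free N1=0, N2=0, N3=0, N4=1, N5=0 → Y1=0, Y2=0; observed Y1=0, Y2=0. Eliminates N4 stuck-at-0, N5 stuck-at-1.
Only N3 stuck-at-1 is consistent with every test.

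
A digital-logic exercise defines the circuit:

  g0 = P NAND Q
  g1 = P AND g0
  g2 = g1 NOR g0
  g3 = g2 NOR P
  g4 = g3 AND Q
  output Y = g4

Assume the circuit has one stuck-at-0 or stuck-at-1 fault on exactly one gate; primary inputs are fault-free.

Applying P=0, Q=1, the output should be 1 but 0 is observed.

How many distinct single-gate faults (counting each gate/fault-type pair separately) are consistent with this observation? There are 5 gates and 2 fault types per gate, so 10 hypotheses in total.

Fault-free: g0=1, g1=0, g2=0, g3=1, g4=1 → 1. Observed 0.
  g0 stuck-at-0: output 0 ✓
  g0 stuck-at-1: output 1 ✗
  g1 stuck-at-0: output 1 ✗
  g1 stuck-at-1: output 1 ✗
  g2 stuck-at-0: output 1 ✗
  g2 stuck-at-1: output 0 ✓
  g3 stuck-at-0: output 0 ✓
  g3 stuck-at-1: output 1 ✗
  g4 stuck-at-0: output 0 ✓
  g4 stuck-at-1: output 1 ✗
Consistent faults: {g0 stuck-at-0, g2 stuck-at-1, g3 stuck-at-0, g4 stuck-at-0} — 4 in all.

4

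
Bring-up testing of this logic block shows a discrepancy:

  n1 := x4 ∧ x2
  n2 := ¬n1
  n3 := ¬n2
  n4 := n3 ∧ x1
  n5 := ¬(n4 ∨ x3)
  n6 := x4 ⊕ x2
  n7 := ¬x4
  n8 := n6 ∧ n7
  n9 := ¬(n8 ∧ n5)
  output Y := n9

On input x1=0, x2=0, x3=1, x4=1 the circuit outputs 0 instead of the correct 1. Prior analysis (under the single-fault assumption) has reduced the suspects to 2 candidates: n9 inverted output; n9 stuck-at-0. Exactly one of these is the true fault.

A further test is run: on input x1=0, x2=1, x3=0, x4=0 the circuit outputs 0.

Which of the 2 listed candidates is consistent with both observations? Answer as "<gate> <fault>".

n9 stuck-at-0

Evaluate each candidate on input x1=0, x2=1, x3=0, x4=0:
  n9 inverted output: n1=0, n2=1, n3=0, n4=0, n5=1, n6=1, n7=1, n8=1, n9=1 [inverted output] → 1 — eliminated
  n9 stuck-at-0: n1=0, n2=1, n3=0, n4=0, n5=1, n6=1, n7=1, n8=1, n9=0 [stuck-at-0] → 0 — matches
Only n9 stuck-at-0 reproduces the observed 0.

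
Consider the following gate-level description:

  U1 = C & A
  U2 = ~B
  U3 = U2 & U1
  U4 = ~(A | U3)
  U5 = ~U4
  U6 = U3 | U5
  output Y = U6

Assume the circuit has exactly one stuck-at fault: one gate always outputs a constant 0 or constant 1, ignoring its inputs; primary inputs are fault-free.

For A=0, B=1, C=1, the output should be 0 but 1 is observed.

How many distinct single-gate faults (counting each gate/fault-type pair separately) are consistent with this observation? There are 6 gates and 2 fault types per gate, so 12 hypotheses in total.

4

Fault-free: U1=0, U2=0, U3=0, U4=1, U5=0, U6=0 → 0. Observed 1.
  U1 stuck-at-0: output 0 ✗
  U1 stuck-at-1: output 0 ✗
  U2 stuck-at-0: output 0 ✗
  U2 stuck-at-1: output 0 ✗
  U3 stuck-at-0: output 0 ✗
  U3 stuck-at-1: output 1 ✓
  U4 stuck-at-0: output 1 ✓
  U4 stuck-at-1: output 0 ✗
  U5 stuck-at-0: output 0 ✗
  U5 stuck-at-1: output 1 ✓
  U6 stuck-at-0: output 0 ✗
  U6 stuck-at-1: output 1 ✓
Consistent faults: {U3 stuck-at-1, U4 stuck-at-0, U5 stuck-at-1, U6 stuck-at-1} — 4 in all.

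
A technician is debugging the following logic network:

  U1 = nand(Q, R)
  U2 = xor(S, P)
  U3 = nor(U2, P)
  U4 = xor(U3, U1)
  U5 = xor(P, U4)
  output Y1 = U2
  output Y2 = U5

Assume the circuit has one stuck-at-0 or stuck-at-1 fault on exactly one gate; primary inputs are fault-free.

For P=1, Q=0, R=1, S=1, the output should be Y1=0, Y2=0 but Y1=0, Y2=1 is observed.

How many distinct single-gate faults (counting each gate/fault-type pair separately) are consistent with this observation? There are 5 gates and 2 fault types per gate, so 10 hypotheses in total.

Fault-free: U1=1, U2=0, U3=0, U4=1, U5=0 → Y1=0, Y2=0. Observed Y1=0, Y2=1.
  U1 stuck-at-0: output Y1=0, Y2=1 ✓
  U1 stuck-at-1: output Y1=0, Y2=0 ✗
  U2 stuck-at-0: output Y1=0, Y2=0 ✗
  U2 stuck-at-1: output Y1=1, Y2=0 ✗
  U3 stuck-at-0: output Y1=0, Y2=0 ✗
  U3 stuck-at-1: output Y1=0, Y2=1 ✓
  U4 stuck-at-0: output Y1=0, Y2=1 ✓
  U4 stuck-at-1: output Y1=0, Y2=0 ✗
  U5 stuck-at-0: output Y1=0, Y2=0 ✗
  U5 stuck-at-1: output Y1=0, Y2=1 ✓
Consistent faults: {U1 stuck-at-0, U3 stuck-at-1, U4 stuck-at-0, U5 stuck-at-1} — 4 in all.

4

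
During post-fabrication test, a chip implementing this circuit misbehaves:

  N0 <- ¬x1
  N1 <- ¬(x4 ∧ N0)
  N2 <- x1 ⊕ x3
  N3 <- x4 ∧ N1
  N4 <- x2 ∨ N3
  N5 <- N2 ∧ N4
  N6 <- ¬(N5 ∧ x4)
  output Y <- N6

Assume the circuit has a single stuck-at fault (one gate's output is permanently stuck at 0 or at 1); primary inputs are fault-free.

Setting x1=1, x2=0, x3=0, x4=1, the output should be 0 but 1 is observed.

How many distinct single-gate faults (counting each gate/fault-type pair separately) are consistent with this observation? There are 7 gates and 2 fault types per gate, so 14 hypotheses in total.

7

Fault-free: N0=0, N1=1, N2=1, N3=1, N4=1, N5=1, N6=0 → 0. Observed 1.
  N0 stuck-at-0: output 0 ✗
  N0 stuck-at-1: output 1 ✓
  N1 stuck-at-0: output 1 ✓
  N1 stuck-at-1: output 0 ✗
  N2 stuck-at-0: output 1 ✓
  N2 stuck-at-1: output 0 ✗
  N3 stuck-at-0: output 1 ✓
  N3 stuck-at-1: output 0 ✗
  N4 stuck-at-0: output 1 ✓
  N4 stuck-at-1: output 0 ✗
  N5 stuck-at-0: output 1 ✓
  N5 stuck-at-1: output 0 ✗
  N6 stuck-at-0: output 0 ✗
  N6 stuck-at-1: output 1 ✓
Consistent faults: {N0 stuck-at-1, N1 stuck-at-0, N2 stuck-at-0, N3 stuck-at-0, N4 stuck-at-0, N5 stuck-at-0, N6 stuck-at-1} — 7 in all.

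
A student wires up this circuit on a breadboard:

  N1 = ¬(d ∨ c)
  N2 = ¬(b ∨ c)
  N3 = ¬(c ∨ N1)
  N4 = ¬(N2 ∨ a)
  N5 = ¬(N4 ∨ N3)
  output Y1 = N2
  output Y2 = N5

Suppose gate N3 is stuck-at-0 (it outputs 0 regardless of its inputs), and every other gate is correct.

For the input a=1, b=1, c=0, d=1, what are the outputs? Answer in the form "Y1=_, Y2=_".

Y1=0, Y2=1

Propagate with N3 forced: N1=0, N2=0, N3=0 [stuck-at-0], N4=0, N5=1.
So the outputs are Y1=0, Y2=1. (Without the fault they would be Y1=0, Y2=0.)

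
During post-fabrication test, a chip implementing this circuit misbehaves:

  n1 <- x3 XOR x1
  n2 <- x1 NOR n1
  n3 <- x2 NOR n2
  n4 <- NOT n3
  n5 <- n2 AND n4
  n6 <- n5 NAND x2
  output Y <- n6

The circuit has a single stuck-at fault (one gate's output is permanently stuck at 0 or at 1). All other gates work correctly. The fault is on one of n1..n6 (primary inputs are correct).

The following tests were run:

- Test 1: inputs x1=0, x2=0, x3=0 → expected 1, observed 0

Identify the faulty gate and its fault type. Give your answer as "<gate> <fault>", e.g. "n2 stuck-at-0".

n6 stuck-at-0

Fault-free values for test 1 (x1=0, x2=0, x3=0): n1=0, n2=1, n3=0, n4=1, n5=1, n6=1, giving Y=1. Observed 0.
Test 1: faults giving observed 0 are {n6 stuck-at-0}.
Only n6 stuck-at-0 is consistent with every test.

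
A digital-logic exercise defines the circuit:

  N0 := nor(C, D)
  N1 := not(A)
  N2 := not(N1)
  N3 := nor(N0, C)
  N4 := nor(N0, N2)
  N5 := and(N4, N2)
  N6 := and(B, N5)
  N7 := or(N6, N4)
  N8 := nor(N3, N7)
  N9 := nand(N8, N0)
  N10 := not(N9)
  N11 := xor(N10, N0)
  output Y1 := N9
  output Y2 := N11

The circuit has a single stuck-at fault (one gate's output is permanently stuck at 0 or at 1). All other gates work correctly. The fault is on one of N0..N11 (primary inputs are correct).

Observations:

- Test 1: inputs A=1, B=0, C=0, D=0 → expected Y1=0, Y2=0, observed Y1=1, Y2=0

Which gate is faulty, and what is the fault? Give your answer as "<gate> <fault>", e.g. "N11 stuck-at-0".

N0 stuck-at-0

Fault-free values for test 1 (A=1, B=0, C=0, D=0): N0=1, N1=0, N2=1, N3=0, N4=0, N5=0, N6=0, N7=0, N8=1, N9=0, N10=1, N11=0, giving Y1=0, Y2=0. Observed Y1=1, Y2=0.
Test 1: faults giving observed Y1=1, Y2=0 are {N0 stuck-at-0}.
Only N0 stuck-at-0 is consistent with every test.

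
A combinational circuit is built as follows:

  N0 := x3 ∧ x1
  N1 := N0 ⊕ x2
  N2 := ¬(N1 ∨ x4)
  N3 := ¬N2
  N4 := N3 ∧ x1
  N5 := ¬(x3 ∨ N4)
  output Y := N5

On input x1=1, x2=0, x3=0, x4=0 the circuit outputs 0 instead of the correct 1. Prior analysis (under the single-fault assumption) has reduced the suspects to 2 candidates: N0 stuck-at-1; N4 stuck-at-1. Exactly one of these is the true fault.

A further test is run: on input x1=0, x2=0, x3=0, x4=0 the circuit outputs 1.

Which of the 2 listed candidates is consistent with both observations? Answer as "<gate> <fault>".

Evaluate each candidate on input x1=0, x2=0, x3=0, x4=0:
  N0 stuck-at-1: N0=1 [stuck-at-1], N1=1, N2=0, N3=1, N4=0, N5=1 → 1 — matches
  N4 stuck-at-1: N0=0, N1=0, N2=1, N3=0, N4=1 [stuck-at-1], N5=0 → 0 — eliminated
Only N0 stuck-at-1 reproduces the observed 1.

N0 stuck-at-1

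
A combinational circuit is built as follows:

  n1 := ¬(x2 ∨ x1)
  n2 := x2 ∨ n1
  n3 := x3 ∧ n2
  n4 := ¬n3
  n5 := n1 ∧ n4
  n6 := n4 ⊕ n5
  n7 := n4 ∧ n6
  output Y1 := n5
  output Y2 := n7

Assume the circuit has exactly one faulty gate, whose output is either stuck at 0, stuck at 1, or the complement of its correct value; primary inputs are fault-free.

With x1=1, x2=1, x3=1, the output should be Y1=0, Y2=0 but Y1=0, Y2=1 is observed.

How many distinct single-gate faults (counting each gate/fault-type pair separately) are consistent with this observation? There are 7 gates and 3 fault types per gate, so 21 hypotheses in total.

8

Fault-free: n1=0, n2=1, n3=1, n4=0, n5=0, n6=0, n7=0 → Y1=0, Y2=0. Observed Y1=0, Y2=1.
  n1: none of the 3 fault types match ✗
  n2: stuck-at-0, inverted output ✓; others ✗
  n3: stuck-at-0, inverted output ✓; others ✗
  n4: stuck-at-1, inverted output ✓; others ✗
  n5: none of the 3 fault types match ✗
  n6: none of the 3 fault types match ✗
  n7: stuck-at-1, inverted output ✓; others ✗
Consistent faults: {n2 stuck-at-0, n2 inverted output, n3 stuck-at-0, n3 inverted output, n4 stuck-at-1, n4 inverted output, n7 stuck-at-1, n7 inverted output} — 8 in all.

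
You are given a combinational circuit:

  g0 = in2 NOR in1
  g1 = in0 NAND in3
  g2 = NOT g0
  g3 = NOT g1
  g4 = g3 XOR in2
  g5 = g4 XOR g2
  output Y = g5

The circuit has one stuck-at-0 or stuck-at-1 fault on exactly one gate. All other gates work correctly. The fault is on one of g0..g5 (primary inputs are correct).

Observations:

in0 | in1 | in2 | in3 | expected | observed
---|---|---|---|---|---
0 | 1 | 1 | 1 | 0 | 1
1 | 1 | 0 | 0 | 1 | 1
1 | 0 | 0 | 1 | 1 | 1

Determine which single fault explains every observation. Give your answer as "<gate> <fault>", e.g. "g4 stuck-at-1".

Fault-free values for test 1 (in0=0, in1=1, in2=1, in3=1): g0=0, g1=1, g2=1, g3=0, g4=1, g5=0, giving Y=0. Observed 1.
Test 1: faults giving observed 1 are {g0 stuck-at-1, g1 stuck-at-0, g2 stuck-at-0, g3 stuck-at-1, g4 stuck-at-0, g5 stuck-at-1}.
Test 2 (in0=1, in1=1, in2=0, in3=0): fault-free g0=0, g1=1, g2=1, g3=0, g4=0, g5=1 → 1; observed 1. Eliminates g0 stuck-at-1, g1 stuck-at-0, g2 stuck-at-0, g3 stuck-at-1.
Test 3 (in0=1, in1=0, in2=0, in3=1): fault-free g0=1, g1=0, g2=0, g3=1, g4=1, g5=1 → 1; observed 1. Eliminates g4 stuck-at-0.
Only g5 stuck-at-1 is consistent with every test.

g5 stuck-at-1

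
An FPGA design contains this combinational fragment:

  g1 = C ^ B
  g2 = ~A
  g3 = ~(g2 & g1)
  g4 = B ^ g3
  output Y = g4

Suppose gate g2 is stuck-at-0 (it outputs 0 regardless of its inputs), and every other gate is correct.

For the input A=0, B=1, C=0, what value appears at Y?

Propagate with g2 forced: g1=1, g2=0 [stuck-at-0], g3=1, g4=0.
So Y = 0. (Without the fault it would be 1.)

0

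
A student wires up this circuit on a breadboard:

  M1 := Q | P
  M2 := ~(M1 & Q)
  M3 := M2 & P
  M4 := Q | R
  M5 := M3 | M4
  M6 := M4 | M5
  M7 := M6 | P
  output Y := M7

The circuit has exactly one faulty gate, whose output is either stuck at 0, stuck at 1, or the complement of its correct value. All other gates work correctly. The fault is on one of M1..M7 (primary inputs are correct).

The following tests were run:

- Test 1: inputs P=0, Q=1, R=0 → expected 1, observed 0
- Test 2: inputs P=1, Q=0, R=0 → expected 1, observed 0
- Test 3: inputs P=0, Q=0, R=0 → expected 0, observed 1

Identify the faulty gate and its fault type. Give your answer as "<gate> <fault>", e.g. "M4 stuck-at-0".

M7 inverted output

Fault-free values for test 1 (P=0, Q=1, R=0): M1=1, M2=0, M3=0, M4=1, M5=1, M6=1, M7=1, giving Y=1. Observed 0.
Test 1: faults giving observed 0 are {M4 stuck-at-0, M4 inverted output, M6 stuck-at-0, M6 inverted output, M7 stuck-at-0, M7 inverted output}.
Test 2 (P=1, Q=0, R=0): fault-free M1=1, M2=1, M3=1, M4=0, M5=1, M6=1, M7=1 → 1; observed 0. Eliminates M4 stuck-at-0, M4 inverted output, M6 stuck-at-0, M6 inverted output.
Test 3 (P=0, Q=0, R=0): fault-free M1=0, M2=1, M3=0, M4=0, M5=0, M6=0, M7=0 → 0; observed 1. Eliminates M7 stuck-at-0.
Only M7 inverted output is consistent with every test.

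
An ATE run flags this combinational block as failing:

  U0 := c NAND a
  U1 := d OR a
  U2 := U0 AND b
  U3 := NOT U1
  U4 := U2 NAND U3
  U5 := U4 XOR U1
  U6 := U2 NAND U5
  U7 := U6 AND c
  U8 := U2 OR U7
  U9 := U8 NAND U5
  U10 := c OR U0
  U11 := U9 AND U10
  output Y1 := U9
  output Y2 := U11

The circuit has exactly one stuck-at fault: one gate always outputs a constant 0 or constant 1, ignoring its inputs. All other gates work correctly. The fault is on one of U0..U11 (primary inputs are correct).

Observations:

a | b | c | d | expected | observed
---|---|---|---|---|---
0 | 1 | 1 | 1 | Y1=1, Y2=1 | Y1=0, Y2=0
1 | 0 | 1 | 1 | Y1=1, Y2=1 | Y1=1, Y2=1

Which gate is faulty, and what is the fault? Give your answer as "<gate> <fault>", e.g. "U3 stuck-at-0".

Fault-free values for test 1 (a=0, b=1, c=1, d=1): U0=1, U1=1, U2=1, U3=0, U4=1, U5=0, U6=1, U7=1, U8=1, U9=1, U10=1, U11=1, giving Y1=1, Y2=1. Observed Y1=0, Y2=0.
Test 1: faults giving observed Y1=0, Y2=0 are {U3 stuck-at-1, U4 stuck-at-0, U5 stuck-at-1, U9 stuck-at-0}.
Test 2 (a=1, b=0, c=1, d=1): fault-free U0=0, U1=1, U2=0, U3=0, U4=1, U5=0, U6=1, U7=1, U8=1, U9=1, U10=1, U11=1 → Y1=1, Y2=1; observed Y1=1, Y2=1. Eliminates U4 stuck-at-0, U5 stuck-at-1, U9 stuck-at-0.
Only U3 stuck-at-1 is consistent with every test.

U3 stuck-at-1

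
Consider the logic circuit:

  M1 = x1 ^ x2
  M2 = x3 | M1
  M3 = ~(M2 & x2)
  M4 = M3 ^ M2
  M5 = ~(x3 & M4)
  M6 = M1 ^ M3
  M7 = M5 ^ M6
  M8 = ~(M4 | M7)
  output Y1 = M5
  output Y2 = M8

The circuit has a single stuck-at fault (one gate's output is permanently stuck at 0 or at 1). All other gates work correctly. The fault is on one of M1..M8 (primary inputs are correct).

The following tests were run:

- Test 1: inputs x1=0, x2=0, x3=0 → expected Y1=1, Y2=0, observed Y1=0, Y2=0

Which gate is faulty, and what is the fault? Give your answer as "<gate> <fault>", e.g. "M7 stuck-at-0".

M5 stuck-at-0

Fault-free values for test 1 (x1=0, x2=0, x3=0): M1=0, M2=0, M3=1, M4=1, M5=1, M6=1, M7=0, M8=0, giving Y1=1, Y2=0. Observed Y1=0, Y2=0.
Test 1: faults giving observed Y1=0, Y2=0 are {M5 stuck-at-0}.
Only M5 stuck-at-0 is consistent with every test.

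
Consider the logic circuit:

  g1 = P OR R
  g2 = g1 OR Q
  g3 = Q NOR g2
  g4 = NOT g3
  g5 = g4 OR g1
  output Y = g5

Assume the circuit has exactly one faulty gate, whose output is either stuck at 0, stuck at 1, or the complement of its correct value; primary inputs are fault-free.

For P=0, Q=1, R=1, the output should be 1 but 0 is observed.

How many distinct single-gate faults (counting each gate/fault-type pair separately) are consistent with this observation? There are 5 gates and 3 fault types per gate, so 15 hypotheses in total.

Fault-free: g1=1, g2=1, g3=0, g4=1, g5=1 → 1. Observed 0.
  g1: none of the 3 fault types match ✗
  g2: none of the 3 fault types match ✗
  g3: none of the 3 fault types match ✗
  g4: none of the 3 fault types match ✗
  g5: stuck-at-0, inverted output ✓; others ✗
Consistent faults: {g5 stuck-at-0, g5 inverted output} — 2 in all.

2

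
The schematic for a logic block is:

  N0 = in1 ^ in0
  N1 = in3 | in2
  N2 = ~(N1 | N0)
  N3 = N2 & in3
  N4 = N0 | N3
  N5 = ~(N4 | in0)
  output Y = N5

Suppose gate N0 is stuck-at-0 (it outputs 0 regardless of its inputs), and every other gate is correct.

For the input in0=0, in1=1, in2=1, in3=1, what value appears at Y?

Propagate with N0 forced: N0=0 [stuck-at-0], N1=1, N2=0, N3=0, N4=0, N5=1.
So Y = 1. (Without the fault it would be 0.)

1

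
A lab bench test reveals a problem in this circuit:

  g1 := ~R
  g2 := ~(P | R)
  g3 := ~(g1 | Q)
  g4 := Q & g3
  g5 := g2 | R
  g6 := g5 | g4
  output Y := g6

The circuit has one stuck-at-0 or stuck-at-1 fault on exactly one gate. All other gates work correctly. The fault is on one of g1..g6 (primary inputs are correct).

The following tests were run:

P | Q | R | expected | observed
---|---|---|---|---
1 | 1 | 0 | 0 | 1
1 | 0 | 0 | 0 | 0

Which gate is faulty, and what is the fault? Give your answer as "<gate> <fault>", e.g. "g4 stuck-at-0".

g3 stuck-at-1

Fault-free values for test 1 (P=1, Q=1, R=0): g1=1, g2=0, g3=0, g4=0, g5=0, g6=0, giving Y=0. Observed 1.
Test 1: faults giving observed 1 are {g2 stuck-at-1, g3 stuck-at-1, g4 stuck-at-1, g5 stuck-at-1, g6 stuck-at-1}.
Test 2 (P=1, Q=0, R=0): fault-free g1=1, g2=0, g3=0, g4=0, g5=0, g6=0 → 0; observed 0. Eliminates g2 stuck-at-1, g4 stuck-at-1, g5 stuck-at-1, g6 stuck-at-1.
Only g3 stuck-at-1 is consistent with every test.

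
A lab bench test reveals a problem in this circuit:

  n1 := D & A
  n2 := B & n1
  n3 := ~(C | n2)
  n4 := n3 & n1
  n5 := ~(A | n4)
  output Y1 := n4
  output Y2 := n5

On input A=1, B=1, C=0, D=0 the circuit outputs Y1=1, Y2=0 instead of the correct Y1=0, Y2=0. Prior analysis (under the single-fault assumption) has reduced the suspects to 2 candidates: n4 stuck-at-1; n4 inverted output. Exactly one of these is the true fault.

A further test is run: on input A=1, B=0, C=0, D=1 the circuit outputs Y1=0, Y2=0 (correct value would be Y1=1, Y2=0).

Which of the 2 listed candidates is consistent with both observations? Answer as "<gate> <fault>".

n4 inverted output

Evaluate each candidate on input A=1, B=0, C=0, D=1:
  n4 stuck-at-1: n1=1, n2=0, n3=1, n4=1 [stuck-at-1], n5=0 → Y1=1, Y2=0 — eliminated
  n4 inverted output: n1=1, n2=0, n3=1, n4=0 [inverted output], n5=0 → Y1=0, Y2=0 — matches
Only n4 inverted output reproduces the observed Y1=0, Y2=0.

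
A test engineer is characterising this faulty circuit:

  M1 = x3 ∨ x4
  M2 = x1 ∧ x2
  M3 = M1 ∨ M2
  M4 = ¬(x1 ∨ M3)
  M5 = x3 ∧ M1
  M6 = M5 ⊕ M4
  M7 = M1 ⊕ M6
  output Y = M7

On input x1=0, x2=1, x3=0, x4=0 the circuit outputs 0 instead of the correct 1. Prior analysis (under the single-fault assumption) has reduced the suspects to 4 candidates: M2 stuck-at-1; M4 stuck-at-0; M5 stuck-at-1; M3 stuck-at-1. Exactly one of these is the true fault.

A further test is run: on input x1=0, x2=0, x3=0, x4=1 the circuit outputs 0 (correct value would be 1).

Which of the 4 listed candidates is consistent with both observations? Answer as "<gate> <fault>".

Evaluate each candidate on input x1=0, x2=0, x3=0, x4=1:
  M2 stuck-at-1: M1=1, M2=1 [stuck-at-1], M3=1, M4=0, M5=0, M6=0, M7=1 → 1 — eliminated
  M4 stuck-at-0: M1=1, M2=0, M3=1, M4=0 [stuck-at-0], M5=0, M6=0, M7=1 → 1 — eliminated
  M5 stuck-at-1: M1=1, M2=0, M3=1, M4=0, M5=1 [stuck-at-1], M6=1, M7=0 → 0 — matches
  M3 stuck-at-1: M1=1, M2=0, M3=1 [stuck-at-1], M4=0, M5=0, M6=0, M7=1 → 1 — eliminated
Only M5 stuck-at-1 reproduces the observed 0.

M5 stuck-at-1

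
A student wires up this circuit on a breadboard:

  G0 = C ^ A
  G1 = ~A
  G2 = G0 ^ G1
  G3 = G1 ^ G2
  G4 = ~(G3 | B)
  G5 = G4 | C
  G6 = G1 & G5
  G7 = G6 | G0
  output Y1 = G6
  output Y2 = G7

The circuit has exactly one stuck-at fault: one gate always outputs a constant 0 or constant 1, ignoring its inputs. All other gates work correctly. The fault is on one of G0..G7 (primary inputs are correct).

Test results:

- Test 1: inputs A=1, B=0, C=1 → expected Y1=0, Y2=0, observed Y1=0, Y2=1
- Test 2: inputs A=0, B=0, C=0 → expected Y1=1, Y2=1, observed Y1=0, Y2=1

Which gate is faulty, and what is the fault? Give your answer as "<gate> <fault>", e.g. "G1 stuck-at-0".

G0 stuck-at-1

Fault-free values for test 1 (A=1, B=0, C=1): G0=0, G1=0, G2=0, G3=0, G4=1, G5=1, G6=0, G7=0, giving Y1=0, Y2=0. Observed Y1=0, Y2=1.
Test 1: faults giving observed Y1=0, Y2=1 are {G0 stuck-at-1, G7 stuck-at-1}.
Test 2 (A=0, B=0, C=0): fault-free G0=0, G1=1, G2=1, G3=0, G4=1, G5=1, G6=1, G7=1 → Y1=1, Y2=1; observed Y1=0, Y2=1. Eliminates G7 stuck-at-1.
Only G0 stuck-at-1 is consistent with every test.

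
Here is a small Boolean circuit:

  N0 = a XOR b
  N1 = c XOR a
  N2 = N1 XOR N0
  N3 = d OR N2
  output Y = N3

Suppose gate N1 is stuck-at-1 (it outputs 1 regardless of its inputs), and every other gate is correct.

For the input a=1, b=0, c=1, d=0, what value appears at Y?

Propagate with N1 forced: N0=1, N1=1 [stuck-at-1], N2=0, N3=0.
So Y = 0. (Without the fault it would be 1.)

0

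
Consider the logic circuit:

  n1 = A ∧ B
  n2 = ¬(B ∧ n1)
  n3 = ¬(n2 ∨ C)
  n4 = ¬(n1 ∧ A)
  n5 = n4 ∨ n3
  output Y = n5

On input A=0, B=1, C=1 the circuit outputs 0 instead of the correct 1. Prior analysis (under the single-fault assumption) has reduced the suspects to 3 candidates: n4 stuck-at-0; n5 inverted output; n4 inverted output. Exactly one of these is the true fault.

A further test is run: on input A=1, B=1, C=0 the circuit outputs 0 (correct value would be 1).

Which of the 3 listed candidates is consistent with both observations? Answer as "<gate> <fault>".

Evaluate each candidate on input A=1, B=1, C=0:
  n4 stuck-at-0: n1=1, n2=0, n3=1, n4=0 [stuck-at-0], n5=1 → 1 — eliminated
  n5 inverted output: n1=1, n2=0, n3=1, n4=0, n5=0 [inverted output] → 0 — matches
  n4 inverted output: n1=1, n2=0, n3=1, n4=1 [inverted output], n5=1 → 1 — eliminated
Only n5 inverted output reproduces the observed 0.

n5 inverted output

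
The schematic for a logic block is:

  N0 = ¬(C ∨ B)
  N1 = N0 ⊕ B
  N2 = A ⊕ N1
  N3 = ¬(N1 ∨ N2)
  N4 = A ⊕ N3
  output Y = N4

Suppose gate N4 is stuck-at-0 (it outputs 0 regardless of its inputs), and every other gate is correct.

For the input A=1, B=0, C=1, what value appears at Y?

0

Propagate with N4 forced: N0=0, N1=0, N2=1, N3=0, N4=0 [stuck-at-0].
So Y = 0. (Without the fault it would be 1.)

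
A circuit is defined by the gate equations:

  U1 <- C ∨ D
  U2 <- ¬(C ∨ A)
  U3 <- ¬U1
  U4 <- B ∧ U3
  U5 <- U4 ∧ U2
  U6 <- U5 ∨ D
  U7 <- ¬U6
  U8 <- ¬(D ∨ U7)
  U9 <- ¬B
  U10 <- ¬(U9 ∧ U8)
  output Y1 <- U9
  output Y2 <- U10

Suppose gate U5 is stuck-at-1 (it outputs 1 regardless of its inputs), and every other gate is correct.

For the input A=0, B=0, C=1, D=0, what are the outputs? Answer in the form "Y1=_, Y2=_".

Propagate with U5 forced: U1=1, U2=0, U3=0, U4=0, U5=1 [stuck-at-1], U6=1, U7=0, U8=1, U9=1, U10=0.
So the outputs are Y1=1, Y2=0. (Without the fault they would be Y1=1, Y2=1.)

Y1=1, Y2=0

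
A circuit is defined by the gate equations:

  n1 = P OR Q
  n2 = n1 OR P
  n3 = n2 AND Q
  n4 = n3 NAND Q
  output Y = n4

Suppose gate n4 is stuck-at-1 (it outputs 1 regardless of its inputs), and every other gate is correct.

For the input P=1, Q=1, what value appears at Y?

1

Propagate with n4 forced: n1=1, n2=1, n3=1, n4=1 [stuck-at-1].
So Y = 1. (Without the fault it would be 0.)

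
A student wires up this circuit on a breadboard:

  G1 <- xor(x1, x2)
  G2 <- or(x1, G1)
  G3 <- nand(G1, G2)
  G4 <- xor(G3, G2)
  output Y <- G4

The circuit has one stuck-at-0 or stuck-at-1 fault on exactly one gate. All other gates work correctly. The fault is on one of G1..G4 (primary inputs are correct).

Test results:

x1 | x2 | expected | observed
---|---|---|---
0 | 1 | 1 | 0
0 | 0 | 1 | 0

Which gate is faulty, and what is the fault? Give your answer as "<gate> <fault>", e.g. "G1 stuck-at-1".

G4 stuck-at-0

Fault-free values for test 1 (x1=0, x2=1): G1=1, G2=1, G3=0, G4=1, giving Y=1. Observed 0.
Test 1: faults giving observed 0 are {G3 stuck-at-1, G4 stuck-at-0}.
Test 2 (x1=0, x2=0): fault-free G1=0, G2=0, G3=1, G4=1 → 1; observed 0. Eliminates G3 stuck-at-1.
Only G4 stuck-at-0 is consistent with every test.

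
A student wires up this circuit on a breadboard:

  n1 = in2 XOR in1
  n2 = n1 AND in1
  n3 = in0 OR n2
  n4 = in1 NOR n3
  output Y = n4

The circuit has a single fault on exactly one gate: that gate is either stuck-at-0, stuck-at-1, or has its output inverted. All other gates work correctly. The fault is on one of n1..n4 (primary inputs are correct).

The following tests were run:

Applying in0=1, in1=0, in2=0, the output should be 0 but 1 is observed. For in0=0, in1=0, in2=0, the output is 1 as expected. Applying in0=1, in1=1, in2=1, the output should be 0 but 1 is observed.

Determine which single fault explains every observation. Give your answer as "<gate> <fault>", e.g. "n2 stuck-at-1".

Fault-free values for test 1 (in0=1, in1=0, in2=0): n1=0, n2=0, n3=1, n4=0, giving Y=0. Observed 1.
Test 1: faults giving observed 1 are {n3 stuck-at-0, n3 inverted output, n4 stuck-at-1, n4 inverted output}.
Test 2 (in0=0, in1=0, in2=0): fault-free n1=0, n2=0, n3=0, n4=1 → 1; observed 1. Eliminates n3 inverted output, n4 inverted output.
Test 3 (in0=1, in1=1, in2=1): fault-free n1=0, n2=0, n3=1, n4=0 → 0; observed 1. Eliminates n3 stuck-at-0.
Only n4 stuck-at-1 is consistent with every test.

n4 stuck-at-1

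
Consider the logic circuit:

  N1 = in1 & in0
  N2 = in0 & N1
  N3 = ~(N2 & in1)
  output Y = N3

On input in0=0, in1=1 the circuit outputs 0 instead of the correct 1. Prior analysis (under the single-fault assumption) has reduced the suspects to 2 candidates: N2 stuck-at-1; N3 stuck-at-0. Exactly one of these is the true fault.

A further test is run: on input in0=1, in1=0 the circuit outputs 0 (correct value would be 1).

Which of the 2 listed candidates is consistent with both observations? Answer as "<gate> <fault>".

N3 stuck-at-0

Evaluate each candidate on input in0=1, in1=0:
  N2 stuck-at-1: N1=0, N2=1 [stuck-at-1], N3=1 → 1 — eliminated
  N3 stuck-at-0: N1=0, N2=0, N3=0 [stuck-at-0] → 0 — matches
Only N3 stuck-at-0 reproduces the observed 0.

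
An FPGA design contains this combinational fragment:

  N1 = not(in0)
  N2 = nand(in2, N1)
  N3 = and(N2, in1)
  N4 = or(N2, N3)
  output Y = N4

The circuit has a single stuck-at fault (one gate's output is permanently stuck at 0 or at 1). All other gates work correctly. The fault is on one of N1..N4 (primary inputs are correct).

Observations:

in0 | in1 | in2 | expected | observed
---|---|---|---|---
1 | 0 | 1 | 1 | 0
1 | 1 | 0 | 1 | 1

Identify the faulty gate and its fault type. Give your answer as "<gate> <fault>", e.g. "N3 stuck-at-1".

Fault-free values for test 1 (in0=1, in1=0, in2=1): N1=0, N2=1, N3=0, N4=1, giving Y=1. Observed 0.
Test 1: faults giving observed 0 are {N1 stuck-at-1, N2 stuck-at-0, N4 stuck-at-0}.
Test 2 (in0=1, in1=1, in2=0): fault-free N1=0, N2=1, N3=1, N4=1 → 1; observed 1. Eliminates N2 stuck-at-0, N4 stuck-at-0.
Only N1 stuck-at-1 is consistent with every test.

N1 stuck-at-1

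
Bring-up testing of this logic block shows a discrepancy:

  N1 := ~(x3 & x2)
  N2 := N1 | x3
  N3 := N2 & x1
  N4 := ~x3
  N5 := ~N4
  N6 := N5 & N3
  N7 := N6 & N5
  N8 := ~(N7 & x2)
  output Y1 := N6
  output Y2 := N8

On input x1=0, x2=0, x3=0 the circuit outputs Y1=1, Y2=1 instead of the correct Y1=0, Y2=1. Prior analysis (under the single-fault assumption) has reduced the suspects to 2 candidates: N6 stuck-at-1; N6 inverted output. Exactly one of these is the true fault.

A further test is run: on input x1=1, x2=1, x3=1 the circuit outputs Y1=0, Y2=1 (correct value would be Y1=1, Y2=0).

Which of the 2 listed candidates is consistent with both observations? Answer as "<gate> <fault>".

N6 inverted output

Evaluate each candidate on input x1=1, x2=1, x3=1:
  N6 stuck-at-1: N1=0, N2=1, N3=1, N4=0, N5=1, N6=1 [stuck-at-1], N7=1, N8=0 → Y1=1, Y2=0 — eliminated
  N6 inverted output: N1=0, N2=1, N3=1, N4=0, N5=1, N6=0 [inverted output], N7=0, N8=1 → Y1=0, Y2=1 — matches
Only N6 inverted output reproduces the observed Y1=0, Y2=1.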